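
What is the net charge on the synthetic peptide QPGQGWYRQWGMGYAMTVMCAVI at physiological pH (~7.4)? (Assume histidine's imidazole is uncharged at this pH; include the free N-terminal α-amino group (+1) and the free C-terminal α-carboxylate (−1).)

At pH ~7.4 the Lys and Arg side chains are protonated (+1), the Asp and Glu side chains are deprotonated (−1), and with His taken as neutral all other side chains carry no charge.
Positive (K, R): R8 → +1.
Negative (D, E): none → −0.
The N-terminus (+1) and C-terminus (−1) cancel.
Net charge = (+1) + (−0) = +1.

+1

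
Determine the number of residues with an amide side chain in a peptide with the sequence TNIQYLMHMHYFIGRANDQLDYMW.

Asparagine (N) and glutamine (Q) have uncharged amide side chains.
Matching residues: N2, Q4, N17, Q19.

4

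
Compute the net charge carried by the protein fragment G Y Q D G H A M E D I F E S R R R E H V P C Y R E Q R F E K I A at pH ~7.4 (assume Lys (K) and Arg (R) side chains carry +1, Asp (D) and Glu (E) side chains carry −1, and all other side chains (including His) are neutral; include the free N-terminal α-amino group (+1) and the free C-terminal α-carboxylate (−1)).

-1

Positive (K, R): R15, R16, R17, R24, R27, K30 → +6.
Negative (D, E): D4, E9, D10, E13, E18, E25, E29 → −7.
The N-terminus (+1) and C-terminus (−1) cancel.
Net charge = (+6) + (−7) = −1.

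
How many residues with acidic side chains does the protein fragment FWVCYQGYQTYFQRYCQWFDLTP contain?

1

Aspartate (D) and glutamate (E) have carboxylic-acid side chains and are the acidic amino acids.
Matching residues: D20.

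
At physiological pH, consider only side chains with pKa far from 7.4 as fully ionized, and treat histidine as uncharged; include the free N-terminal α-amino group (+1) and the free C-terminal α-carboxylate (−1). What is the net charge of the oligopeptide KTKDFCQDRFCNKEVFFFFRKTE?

The side chains ionized at physiological pH are Lys/Arg (+1) and Asp/Glu (−1); with His treated as neutral, nothing else contributes.
Positive (K, R): K1, K3, R9, K13, R20, K21 → +6.
Negative (D, E): D4, D8, E14, E23 → −4.
The N-terminus (+1) and C-terminus (−1) cancel.
Net charge = (+6) + (−4) = +2.

+2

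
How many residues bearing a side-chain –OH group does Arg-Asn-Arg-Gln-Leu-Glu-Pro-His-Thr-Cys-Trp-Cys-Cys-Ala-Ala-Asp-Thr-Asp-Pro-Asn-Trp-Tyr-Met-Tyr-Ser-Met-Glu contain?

Serine (S), threonine (T), and tyrosine (Y) each carry a hydroxyl group on the side chain.
Matching residues: Thr9, Thr17, Tyr22, Tyr24, Ser25.

5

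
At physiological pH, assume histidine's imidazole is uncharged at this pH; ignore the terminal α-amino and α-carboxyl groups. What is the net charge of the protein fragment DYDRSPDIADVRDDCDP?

-5

At pH ~7.4 the Lys and Arg side chains are protonated (+1), the Asp and Glu side chains are deprotonated (−1), and with His taken as neutral all other side chains carry no charge.
Positive (K, R): R4, R12 → +2.
Negative (D, E): D1, D3, D7, D10, D13, D14, D16 → −7.
Net charge = (+2) + (−7) = −5.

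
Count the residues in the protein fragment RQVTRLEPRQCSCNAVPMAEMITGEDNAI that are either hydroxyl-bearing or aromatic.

3

Hydroxyl-bearing: S, T, Y. Aromatic: F, W, Y.
Hydroxyl-bearing residues here: T4, S12, T23 (3).
Aromatic residues here: none (0).
(Y belongs to both groups, but none appear in this sequence.) Total = 3 + 0 = 3.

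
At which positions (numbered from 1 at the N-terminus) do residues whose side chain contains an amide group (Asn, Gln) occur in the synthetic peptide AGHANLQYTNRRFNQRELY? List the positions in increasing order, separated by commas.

5, 7, 10, 14, 15

Matching residues: N5, Q7, N10, N14, Q15.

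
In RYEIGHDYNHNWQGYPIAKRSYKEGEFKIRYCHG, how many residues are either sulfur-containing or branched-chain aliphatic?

4

Sulfur-containing: C, M. Branched-chain aliphatic: I, L, V.
Sulfur-containing residues here: C32 (1).
Branched-chain aliphatic residues here: I4, I17, I29 (3).
The two groups share no amino acid, so total = 1 + 3 = 4.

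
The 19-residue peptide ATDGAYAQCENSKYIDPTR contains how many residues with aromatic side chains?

Phenylalanine (F), tryptophan (W), and tyrosine (Y) have aromatic ring side chains.
Matching residues: Y6, Y14.

2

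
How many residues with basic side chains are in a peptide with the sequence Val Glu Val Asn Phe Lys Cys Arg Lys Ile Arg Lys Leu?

5

The basic amino acids are Lys (K), Arg (R), and His (H).
Matching residues: Lys6, Arg8, Lys9, Arg11, Lys12.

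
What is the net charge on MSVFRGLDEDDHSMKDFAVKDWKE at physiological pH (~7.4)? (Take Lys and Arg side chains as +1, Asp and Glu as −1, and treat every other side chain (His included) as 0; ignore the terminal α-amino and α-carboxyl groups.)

-3

Positive (K, R): R5, K15, K20, K23 → +4.
Negative (D, E): D8, E9, D10, D11, D16, D21, E24 → −7.
Net charge = (+4) + (−7) = −3.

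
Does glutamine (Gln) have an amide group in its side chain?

Asparagine (N) and glutamine (Q) have uncharged amide side chains.
Glutamine is in this group.

Yes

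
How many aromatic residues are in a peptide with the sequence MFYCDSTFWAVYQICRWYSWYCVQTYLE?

F, W, and Y each carry an aromatic ring on the side chain.
Matching residues: F2, Y3, F8, W9, Y12, W17, Y18, W20, Y21, Y26.

10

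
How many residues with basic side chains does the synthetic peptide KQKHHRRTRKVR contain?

The basic amino acids are Lys (K), Arg (R), and His (H).
Matching residues: K1, K3, H4, H5, R6, R7, R9, K10, R12.

9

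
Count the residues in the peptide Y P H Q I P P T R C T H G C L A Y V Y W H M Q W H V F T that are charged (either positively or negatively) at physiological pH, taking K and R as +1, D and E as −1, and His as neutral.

Charged side chains at pH ~7.4: K, R (positive); D, E (negative).
Matching residues: R9.

1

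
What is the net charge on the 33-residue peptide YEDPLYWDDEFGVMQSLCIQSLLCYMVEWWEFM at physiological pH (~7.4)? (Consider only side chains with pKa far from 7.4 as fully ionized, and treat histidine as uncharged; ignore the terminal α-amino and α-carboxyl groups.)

-7

Near pH 7.4, K and R contribute +1 each, D and E contribute −1 each, and every other side chain (His included, as stated) is uncharged.
Positive (K, R): none → +0.
Negative (D, E): E2, D3, D8, D9, E10, E28, E31 → −7.
Net charge = (+0) + (−7) = −7.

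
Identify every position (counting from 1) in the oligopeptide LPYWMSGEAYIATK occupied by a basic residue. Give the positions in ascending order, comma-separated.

Lysine (K), arginine (R), and histidine (H) have basic, nitrogen-containing side chains.
Matching residues: K14.

14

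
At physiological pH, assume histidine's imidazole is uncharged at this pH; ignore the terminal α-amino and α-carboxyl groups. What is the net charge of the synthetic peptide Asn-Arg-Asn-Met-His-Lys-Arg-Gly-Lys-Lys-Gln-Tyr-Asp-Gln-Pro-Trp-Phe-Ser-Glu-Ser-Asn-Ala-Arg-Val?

At pH ~7.4 the Lys and Arg side chains are protonated (+1), the Asp and Glu side chains are deprotonated (−1), and with His taken as neutral all other side chains carry no charge.
Positive (K, R): Arg2, Lys6, Arg7, Lys9, Lys10, Arg23 → +6.
Negative (D, E): Asp13, Glu19 → −2.
Net charge = (+6) + (−2) = +4.

+4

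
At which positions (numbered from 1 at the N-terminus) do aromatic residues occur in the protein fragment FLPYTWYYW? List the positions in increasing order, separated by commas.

1, 4, 6, 7, 8, 9

Phenylalanine (F), tryptophan (W), and tyrosine (Y) have aromatic ring side chains.
Matching residues: F1, Y4, W6, Y7, Y8, W9.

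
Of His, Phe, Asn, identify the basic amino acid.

The basic amino acids are Lys (K), Arg (R), and His (H).
Of the listed options, only His belongs to this group.

His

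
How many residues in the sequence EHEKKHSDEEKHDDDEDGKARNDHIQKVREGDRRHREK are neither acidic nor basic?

8

Acidic: D, E. Basic: K, R, H. All other residues are neither.
Matching residues: S7, G18, A20, N22, I25, Q26, V28, G31.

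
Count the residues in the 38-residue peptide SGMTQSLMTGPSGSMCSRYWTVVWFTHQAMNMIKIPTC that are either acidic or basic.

Acidic: D, E. Basic: H, K, R.
Acidic residues here: none (0).
Basic residues here: R18, H27, K34 (3).
The two groups share no amino acid, so total = 0 + 3 = 3.

3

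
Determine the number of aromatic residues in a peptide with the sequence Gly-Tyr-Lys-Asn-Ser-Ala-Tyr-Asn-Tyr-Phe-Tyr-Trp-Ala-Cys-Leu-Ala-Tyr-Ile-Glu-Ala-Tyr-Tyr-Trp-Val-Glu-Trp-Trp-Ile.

12

Phenylalanine (F), tryptophan (W), and tyrosine (Y) have aromatic ring side chains.
Matching residues: Tyr2, Tyr7, Tyr9, Phe10, Tyr11, Trp12, Tyr17, Tyr21, Tyr22, Trp23, Trp26, Trp27.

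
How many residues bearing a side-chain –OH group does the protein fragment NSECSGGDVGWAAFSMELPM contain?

3

S, T, and Y are the three residues with a side-chain hydroxyl.
Matching residues: S2, S5, S15.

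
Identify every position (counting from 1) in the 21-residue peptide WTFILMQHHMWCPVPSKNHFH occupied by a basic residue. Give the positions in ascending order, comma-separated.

Lysine (K), arginine (R), and histidine (H) have basic, nitrogen-containing side chains.
Matching residues: H8, H9, K17, H19, H21.

8, 9, 17, 19, 21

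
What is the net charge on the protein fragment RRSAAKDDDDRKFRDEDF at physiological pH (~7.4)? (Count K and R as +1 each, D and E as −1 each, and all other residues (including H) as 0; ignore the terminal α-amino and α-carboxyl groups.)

Positive (K, R): R1, R2, K6, R11, K12, R14 → +6.
Negative (D, E): D7, D8, D9, D10, D15, E16, D17 → −7.
Net charge = (+6) + (−7) = −1.

-1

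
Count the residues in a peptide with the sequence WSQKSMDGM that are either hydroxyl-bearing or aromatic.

Hydroxyl-bearing: S, T, Y. Aromatic: F, W, Y.
Hydroxyl-bearing residues here: S2, S5 (2).
Aromatic residues here: W1 (1).
(Y belongs to both groups, but none appear in this sequence.) Total = 2 + 1 = 3.

3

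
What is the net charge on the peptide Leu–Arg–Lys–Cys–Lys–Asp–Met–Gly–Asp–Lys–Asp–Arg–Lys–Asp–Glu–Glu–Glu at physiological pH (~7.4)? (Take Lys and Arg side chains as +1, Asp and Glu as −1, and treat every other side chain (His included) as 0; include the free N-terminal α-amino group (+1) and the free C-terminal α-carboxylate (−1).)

Positive (K, R): Arg2, Lys3, Lys5, Lys10, Arg12, Lys13 → +6.
Negative (D, E): Asp6, Asp9, Asp11, Asp14, Glu15, Glu16, Glu17 → −7.
The N-terminus (+1) and C-terminus (−1) cancel.
Net charge = (+6) + (−7) = −1.

-1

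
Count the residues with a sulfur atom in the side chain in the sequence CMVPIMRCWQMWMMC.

8

The sulfur-bearing residues are cysteine (–SH) and methionine (–S–CH₃).
Matching residues: C1, M2, M6, C8, M11, M13, M14, C15.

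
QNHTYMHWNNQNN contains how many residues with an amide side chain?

7

The amide-side-chain residues are Asn (N) and Gln (Q).
Matching residues: Q1, N2, N9, N10, Q11, N12, N13.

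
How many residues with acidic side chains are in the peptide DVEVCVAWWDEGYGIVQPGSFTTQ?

4

Only D (aspartate) and E (glutamate) carry a side-chain carboxylic acid.
Matching residues: D1, E3, D10, E11.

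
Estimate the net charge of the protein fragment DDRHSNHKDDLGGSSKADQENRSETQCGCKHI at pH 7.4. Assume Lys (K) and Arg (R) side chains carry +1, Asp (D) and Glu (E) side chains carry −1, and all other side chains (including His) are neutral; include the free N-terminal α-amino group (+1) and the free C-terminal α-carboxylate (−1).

-2

Positive (K, R): R3, K8, K16, R22, K30 → +5.
Negative (D, E): D1, D2, D9, D10, D18, E20, E24 → −7.
The N-terminus (+1) and C-terminus (−1) cancel.
Net charge = (+5) + (−7) = −2.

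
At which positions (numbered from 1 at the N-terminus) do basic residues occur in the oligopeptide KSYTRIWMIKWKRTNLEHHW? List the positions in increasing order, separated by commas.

Lysine (K), arginine (R), and histidine (H) have basic, nitrogen-containing side chains.
Matching residues: K1, R5, K10, K12, R13, H18, H19.

1, 5, 10, 12, 13, 18, 19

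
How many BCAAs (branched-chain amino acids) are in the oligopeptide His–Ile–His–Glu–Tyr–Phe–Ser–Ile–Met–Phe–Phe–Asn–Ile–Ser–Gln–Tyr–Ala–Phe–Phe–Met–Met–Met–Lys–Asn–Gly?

3

The BCAAs are Val, Leu, and Ile — aliphatic side chains with a branch point.
Matching residues: Ile2, Ile8, Ile13.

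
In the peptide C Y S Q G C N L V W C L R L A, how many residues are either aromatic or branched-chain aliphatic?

6

Aromatic: F, W, Y. Branched-chain aliphatic: I, L, V.
Aromatic residues here: Y2, W10 (2).
Branched-chain aliphatic residues here: L8, V9, L12, L14 (4).
The two groups share no amino acid, so total = 2 + 4 = 6.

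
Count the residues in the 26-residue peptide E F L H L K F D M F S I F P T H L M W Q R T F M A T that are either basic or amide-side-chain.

5

Basic: H, K, R. Amide-side-chain: N, Q.
Basic residues here: H4, K6, H16, R21 (4).
Amide-side-chain residues here: Q20 (1).
The two groups share no amino acid, so total = 4 + 1 = 5.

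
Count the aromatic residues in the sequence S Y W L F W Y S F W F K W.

9

The aromatic amino acids are Phe (F, benzyl), Trp (W, indole), and Tyr (Y, phenol).
Matching residues: Y2, W3, F5, W6, Y7, F9, W10, F11, W13.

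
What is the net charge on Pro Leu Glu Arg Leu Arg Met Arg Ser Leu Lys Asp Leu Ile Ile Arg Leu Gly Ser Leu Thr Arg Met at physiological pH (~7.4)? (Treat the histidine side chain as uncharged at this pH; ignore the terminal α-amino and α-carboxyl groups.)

The side chains ionized at physiological pH are Lys/Arg (+1) and Asp/Glu (−1); with His treated as neutral, nothing else contributes.
Positive (K, R): Arg4, Arg6, Arg8, Lys11, Arg16, Arg22 → +6.
Negative (D, E): Glu3, Asp12 → −2.
Net charge = (+6) + (−2) = +4.

+4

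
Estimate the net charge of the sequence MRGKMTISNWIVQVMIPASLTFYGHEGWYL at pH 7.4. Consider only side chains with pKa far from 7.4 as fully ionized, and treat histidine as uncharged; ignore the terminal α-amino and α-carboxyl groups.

+1

The side chains ionized at physiological pH are Lys/Arg (+1) and Asp/Glu (−1); with His treated as neutral, nothing else contributes.
Positive (K, R): R2, K4 → +2.
Negative (D, E): E26 → −1.
Net charge = (+2) + (−1) = +1.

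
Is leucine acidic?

No

The acidic residues are Asp (D) and Glu (E), whose side chains end in a carboxylate group.
Leucine is not in this group.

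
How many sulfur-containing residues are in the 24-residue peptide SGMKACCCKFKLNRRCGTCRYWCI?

7

The sulfur-bearing residues are cysteine (–SH) and methionine (–S–CH₃).
Matching residues: M3, C6, C7, C8, C16, C19, C23.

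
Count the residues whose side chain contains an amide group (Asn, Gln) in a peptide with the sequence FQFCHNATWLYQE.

3

Matching residues: Q2, N6, Q12.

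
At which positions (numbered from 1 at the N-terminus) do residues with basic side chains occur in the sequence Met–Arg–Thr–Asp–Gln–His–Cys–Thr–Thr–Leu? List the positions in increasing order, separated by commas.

Lysine (K), arginine (R), and histidine (H) have basic, nitrogen-containing side chains.
Matching residues: Arg2, His6.

2, 6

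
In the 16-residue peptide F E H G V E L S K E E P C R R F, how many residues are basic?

4

K, R, and H are the three residues with basic side chains (ε-amine, guanidinium, and imidazole respectively).
Matching residues: H3, K9, R14, R15.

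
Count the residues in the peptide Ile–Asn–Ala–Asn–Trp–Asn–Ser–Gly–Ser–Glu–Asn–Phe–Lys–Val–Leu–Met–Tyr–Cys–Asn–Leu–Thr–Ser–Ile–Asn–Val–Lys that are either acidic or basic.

3

Acidic: D, E. Basic: H, K, R.
Acidic residues here: Glu10 (1).
Basic residues here: Lys13, Lys26 (2).
The two groups share no amino acid, so total = 1 + 2 = 3.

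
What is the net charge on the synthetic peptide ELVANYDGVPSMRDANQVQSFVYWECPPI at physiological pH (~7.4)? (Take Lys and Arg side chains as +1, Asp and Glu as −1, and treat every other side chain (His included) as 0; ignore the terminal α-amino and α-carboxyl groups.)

Positive (K, R): R13 → +1.
Negative (D, E): E1, D7, D14, E25 → −4.
Net charge = (+1) + (−4) = −3.

-3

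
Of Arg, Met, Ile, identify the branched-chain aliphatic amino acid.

V, L, and I make up the branched-chain aliphatic group.
Of the listed options, only Ile belongs to this group.

Ile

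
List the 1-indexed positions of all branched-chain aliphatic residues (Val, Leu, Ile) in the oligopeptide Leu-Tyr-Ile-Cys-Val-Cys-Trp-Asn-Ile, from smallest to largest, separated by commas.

Matching residues: Leu1, Ile3, Val5, Ile9.

1, 3, 5, 9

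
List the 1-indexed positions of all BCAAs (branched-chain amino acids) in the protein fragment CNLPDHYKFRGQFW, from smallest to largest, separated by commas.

3

V, L, and I make up the branched-chain aliphatic group.
Matching residues: L3.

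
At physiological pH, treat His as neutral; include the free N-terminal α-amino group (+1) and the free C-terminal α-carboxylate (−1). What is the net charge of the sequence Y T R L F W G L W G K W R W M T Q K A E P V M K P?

+4

At pH ~7.4 the Lys and Arg side chains are protonated (+1), the Asp and Glu side chains are deprotonated (−1), and with His taken as neutral all other side chains carry no charge.
Positive (K, R): R3, K11, R13, K18, K24 → +5.
Negative (D, E): E20 → −1.
The N-terminus (+1) and C-terminus (−1) cancel.
Net charge = (+5) + (−1) = +4.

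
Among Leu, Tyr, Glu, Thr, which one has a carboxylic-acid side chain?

Only D (aspartate) and E (glutamate) carry a side-chain carboxylic acid.
Of the listed options, only Glu belongs to this group.

Glu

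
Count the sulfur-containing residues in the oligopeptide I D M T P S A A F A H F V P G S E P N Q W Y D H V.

Cysteine (C, thiol) and methionine (M, thioether) are the two sulfur-containing amino acids.
Matching residues: M3.

1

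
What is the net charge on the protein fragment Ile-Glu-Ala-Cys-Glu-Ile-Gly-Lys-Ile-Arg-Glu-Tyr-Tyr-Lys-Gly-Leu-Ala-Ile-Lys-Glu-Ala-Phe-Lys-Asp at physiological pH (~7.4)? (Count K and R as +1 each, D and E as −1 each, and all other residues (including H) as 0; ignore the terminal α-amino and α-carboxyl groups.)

0

Positive (K, R): Lys8, Arg10, Lys14, Lys19, Lys23 → +5.
Negative (D, E): Glu2, Glu5, Glu11, Glu20, Asp24 → −5.
Net charge = (+5) + (−5) = 0.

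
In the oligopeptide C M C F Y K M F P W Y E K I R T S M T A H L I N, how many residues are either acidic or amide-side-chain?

2

Acidic: D, E. Amide-side-chain: N, Q.
Acidic residues here: E12 (1).
Amide-side-chain residues here: N24 (1).
The two groups share no amino acid, so total = 1 + 1 = 2.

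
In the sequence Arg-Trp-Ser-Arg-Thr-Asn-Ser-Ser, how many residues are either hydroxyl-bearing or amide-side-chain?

Hydroxyl-bearing: S, T, Y. Amide-side-chain: N, Q.
Hydroxyl-bearing residues here: Ser3, Thr5, Ser7, Ser8 (4).
Amide-side-chain residues here: Asn6 (1).
The two groups share no amino acid, so total = 4 + 1 = 5.

5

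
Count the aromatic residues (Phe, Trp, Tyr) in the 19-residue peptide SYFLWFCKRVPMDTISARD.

Matching residues: Y2, F3, W5, F6.

4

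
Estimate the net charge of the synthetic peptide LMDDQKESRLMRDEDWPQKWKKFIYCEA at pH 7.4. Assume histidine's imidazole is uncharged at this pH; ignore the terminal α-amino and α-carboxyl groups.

At pH ~7.4 the Lys and Arg side chains are protonated (+1), the Asp and Glu side chains are deprotonated (−1), and with His taken as neutral all other side chains carry no charge.
Positive (K, R): K6, R9, R12, K19, K21, K22 → +6.
Negative (D, E): D3, D4, E7, D13, E14, D15, E27 → −7.
Net charge = (+6) + (−7) = −1.

-1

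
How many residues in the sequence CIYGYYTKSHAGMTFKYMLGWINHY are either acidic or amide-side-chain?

1

Acidic: D, E. Amide-side-chain: N, Q.
Acidic residues here: none (0).
Amide-side-chain residues here: N23 (1).
The two groups share no amino acid, so total = 0 + 1 = 1.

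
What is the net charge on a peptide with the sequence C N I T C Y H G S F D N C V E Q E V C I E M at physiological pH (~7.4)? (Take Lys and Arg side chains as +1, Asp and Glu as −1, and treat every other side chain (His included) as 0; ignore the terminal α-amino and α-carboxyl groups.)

Positive (K, R): none → +0.
Negative (D, E): D11, E15, E17, E21 → −4.
Net charge = (+0) + (−4) = −4.

-4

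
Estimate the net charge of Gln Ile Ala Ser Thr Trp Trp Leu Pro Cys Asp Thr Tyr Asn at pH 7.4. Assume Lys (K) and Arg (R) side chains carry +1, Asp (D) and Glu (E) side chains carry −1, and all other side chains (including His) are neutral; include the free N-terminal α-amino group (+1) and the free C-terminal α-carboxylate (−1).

Positive (K, R): none → +0.
Negative (D, E): Asp11 → −1.
The N-terminus (+1) and C-terminus (−1) cancel.
Net charge = (+0) + (−1) = −1.

-1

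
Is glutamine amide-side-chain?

Asparagine (N) and glutamine (Q) have uncharged amide side chains.
Glutamine is in this group.

Yes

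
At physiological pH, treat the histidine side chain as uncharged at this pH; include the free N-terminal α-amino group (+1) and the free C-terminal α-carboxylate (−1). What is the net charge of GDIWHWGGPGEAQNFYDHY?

The side chains ionized at physiological pH are Lys/Arg (+1) and Asp/Glu (−1); with His treated as neutral, nothing else contributes.
Positive (K, R): none → +0.
Negative (D, E): D2, E11, D17 → −3.
The N-terminus (+1) and C-terminus (−1) cancel.
Net charge = (+0) + (−3) = −3.

-3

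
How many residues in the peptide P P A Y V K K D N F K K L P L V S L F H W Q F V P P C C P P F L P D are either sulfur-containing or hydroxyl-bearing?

4

Sulfur-containing: C, M. Hydroxyl-bearing: S, T, Y.
Sulfur-containing residues here: C27, C28 (2).
Hydroxyl-bearing residues here: Y4, S17 (2).
The two groups share no amino acid, so total = 2 + 2 = 4.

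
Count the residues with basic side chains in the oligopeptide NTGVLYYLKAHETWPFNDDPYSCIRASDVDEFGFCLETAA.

K, R, and H are the three residues with basic side chains (ε-amine, guanidinium, and imidazole respectively).
Matching residues: K9, H11, R25.

3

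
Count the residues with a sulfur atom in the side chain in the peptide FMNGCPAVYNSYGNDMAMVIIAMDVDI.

5

Only Cys (C) and Met (M) have a sulfur atom in the side chain.
Matching residues: M2, C5, M16, M18, M23.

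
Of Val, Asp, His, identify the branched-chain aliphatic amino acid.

Val

The BCAAs are Val, Leu, and Ile — aliphatic side chains with a branch point.
Of the listed options, only Val belongs to this group.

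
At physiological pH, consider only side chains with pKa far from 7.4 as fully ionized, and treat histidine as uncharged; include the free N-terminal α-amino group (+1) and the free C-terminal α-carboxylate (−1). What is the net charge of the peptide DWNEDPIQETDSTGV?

Near pH 7.4, K and R contribute +1 each, D and E contribute −1 each, and every other side chain (His included, as stated) is uncharged.
Positive (K, R): none → +0.
Negative (D, E): D1, E4, D5, E9, D11 → −5.
The N-terminus (+1) and C-terminus (−1) cancel.
Net charge = (+0) + (−5) = −5.

-5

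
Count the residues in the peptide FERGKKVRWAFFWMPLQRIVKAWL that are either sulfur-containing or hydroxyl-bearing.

Sulfur-containing: C, M. Hydroxyl-bearing: S, T, Y.
Sulfur-containing residues here: M14 (1).
Hydroxyl-bearing residues here: none (0).
The two groups share no amino acid, so total = 1 + 0 = 1.

1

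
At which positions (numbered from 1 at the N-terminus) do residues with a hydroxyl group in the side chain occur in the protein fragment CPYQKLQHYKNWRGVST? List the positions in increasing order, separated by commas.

3, 9, 16, 17

S, T, and Y are the three residues with a side-chain hydroxyl.
Matching residues: Y3, Y9, S16, T17.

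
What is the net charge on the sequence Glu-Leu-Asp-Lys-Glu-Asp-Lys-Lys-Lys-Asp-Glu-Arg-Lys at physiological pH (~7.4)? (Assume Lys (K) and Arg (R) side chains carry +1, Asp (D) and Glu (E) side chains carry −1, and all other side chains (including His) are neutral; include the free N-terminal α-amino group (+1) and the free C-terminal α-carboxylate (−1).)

0

Positive (K, R): Lys4, Lys7, Lys8, Lys9, Arg12, Lys13 → +6.
Negative (D, E): Glu1, Asp3, Glu5, Asp6, Asp10, Glu11 → −6.
The N-terminus (+1) and C-terminus (−1) cancel.
Net charge = (+6) + (−6) = 0.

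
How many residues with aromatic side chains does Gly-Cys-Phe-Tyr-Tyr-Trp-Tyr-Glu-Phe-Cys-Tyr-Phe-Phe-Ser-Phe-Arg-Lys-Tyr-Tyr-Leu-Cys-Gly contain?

Phenylalanine (F), tryptophan (W), and tyrosine (Y) have aromatic ring side chains.
Matching residues: Phe3, Tyr4, Tyr5, Trp6, Tyr7, Phe9, Tyr11, Phe12, Phe13, Phe15, Tyr18, Tyr19.

12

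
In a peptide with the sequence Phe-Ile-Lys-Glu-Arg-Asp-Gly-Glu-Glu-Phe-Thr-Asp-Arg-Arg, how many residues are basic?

The basic amino acids are Lys (K), Arg (R), and His (H).
Matching residues: Lys3, Arg5, Arg13, Arg14.

4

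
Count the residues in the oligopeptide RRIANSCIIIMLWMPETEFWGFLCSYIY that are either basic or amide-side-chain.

Basic: H, K, R. Amide-side-chain: N, Q.
Basic residues here: R1, R2 (2).
Amide-side-chain residues here: N5 (1).
The two groups share no amino acid, so total = 2 + 1 = 3.

3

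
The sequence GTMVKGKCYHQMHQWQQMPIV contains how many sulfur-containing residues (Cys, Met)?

Matching residues: M3, C8, M12, M18.

4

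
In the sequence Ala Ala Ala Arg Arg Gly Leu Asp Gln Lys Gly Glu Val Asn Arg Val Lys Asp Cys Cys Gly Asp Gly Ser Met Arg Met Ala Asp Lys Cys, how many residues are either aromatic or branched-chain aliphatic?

3

Aromatic: F, W, Y. Branched-chain aliphatic: I, L, V.
Aromatic residues here: none (0).
Branched-chain aliphatic residues here: Leu7, Val13, Val16 (3).
The two groups share no amino acid, so total = 0 + 3 = 3.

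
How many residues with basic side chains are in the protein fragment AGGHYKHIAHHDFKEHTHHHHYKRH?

The basic amino acids are Lys (K), Arg (R), and His (H).
Matching residues: H4, K6, H7, H10, H11, K14, H16, H18, H19, H20, H21, K23, R24, H25.

14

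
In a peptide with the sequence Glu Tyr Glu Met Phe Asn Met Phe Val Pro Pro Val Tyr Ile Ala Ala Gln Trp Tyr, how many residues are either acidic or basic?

Acidic: D, E. Basic: H, K, R.
Acidic residues here: Glu1, Glu3 (2).
Basic residues here: none (0).
The two groups share no amino acid, so total = 2 + 0 = 2.

2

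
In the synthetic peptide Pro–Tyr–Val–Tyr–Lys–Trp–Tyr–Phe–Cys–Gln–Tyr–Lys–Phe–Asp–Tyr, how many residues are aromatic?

8

The aromatic amino acids are Phe (F, benzyl), Trp (W, indole), and Tyr (Y, phenol).
Matching residues: Tyr2, Tyr4, Trp6, Tyr7, Phe8, Tyr11, Phe13, Tyr15.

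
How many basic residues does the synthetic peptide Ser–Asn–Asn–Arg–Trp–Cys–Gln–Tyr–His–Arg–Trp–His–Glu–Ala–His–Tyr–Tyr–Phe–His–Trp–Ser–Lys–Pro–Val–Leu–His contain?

8

K, R, and H are the three residues with basic side chains (ε-amine, guanidinium, and imidazole respectively).
Matching residues: Arg4, His9, Arg10, His12, His15, His19, Lys22, His26.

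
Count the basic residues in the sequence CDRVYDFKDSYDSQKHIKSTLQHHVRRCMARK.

Lysine (K), arginine (R), and histidine (H) have basic, nitrogen-containing side chains.
Matching residues: R3, K8, K15, H16, K18, H23, H24, R26, R27, R31, K32.

11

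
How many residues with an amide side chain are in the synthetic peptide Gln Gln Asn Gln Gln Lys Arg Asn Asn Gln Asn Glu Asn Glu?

10

Only N (asparagine) and Q (glutamine) carry a side-chain carboxamide.
Matching residues: Gln1, Gln2, Asn3, Gln4, Gln5, Asn8, Asn9, Gln10, Asn11, Asn13.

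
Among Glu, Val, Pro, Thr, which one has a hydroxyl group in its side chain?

Thr

The –OH-bearing residues are Ser, Thr (aliphatic alcohols), and Tyr (phenol).
Of the listed options, only Thr belongs to this group.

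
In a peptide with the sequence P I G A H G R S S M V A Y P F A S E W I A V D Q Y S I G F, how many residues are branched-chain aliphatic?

5

Valine (V), leucine (L), and isoleucine (I) are the branched-chain amino acids.
Matching residues: I2, V11, I20, V22, I27.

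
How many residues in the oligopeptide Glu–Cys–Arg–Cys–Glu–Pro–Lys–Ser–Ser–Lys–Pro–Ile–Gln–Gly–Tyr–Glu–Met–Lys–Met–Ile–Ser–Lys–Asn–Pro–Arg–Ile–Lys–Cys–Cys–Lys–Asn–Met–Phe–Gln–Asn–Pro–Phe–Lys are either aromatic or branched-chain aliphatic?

6

Aromatic: F, W, Y. Branched-chain aliphatic: I, L, V.
Aromatic residues here: Tyr15, Phe33, Phe37 (3).
Branched-chain aliphatic residues here: Ile12, Ile20, Ile26 (3).
The two groups share no amino acid, so total = 3 + 3 = 6.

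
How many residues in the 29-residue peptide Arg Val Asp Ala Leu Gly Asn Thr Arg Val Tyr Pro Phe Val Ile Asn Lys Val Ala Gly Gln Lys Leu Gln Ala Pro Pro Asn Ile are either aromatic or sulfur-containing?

2

Aromatic: F, W, Y. Sulfur-containing: C, M.
Aromatic residues here: Tyr11, Phe13 (2).
Sulfur-containing residues here: none (0).
The two groups share no amino acid, so total = 2 + 0 = 2.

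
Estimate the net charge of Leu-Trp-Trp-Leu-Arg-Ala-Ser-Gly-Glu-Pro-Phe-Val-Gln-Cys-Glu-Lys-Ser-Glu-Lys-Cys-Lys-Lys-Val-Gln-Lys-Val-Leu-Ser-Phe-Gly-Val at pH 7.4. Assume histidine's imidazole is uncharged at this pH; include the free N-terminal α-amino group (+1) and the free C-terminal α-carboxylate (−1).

+3

At pH ~7.4 the Lys and Arg side chains are protonated (+1), the Asp and Glu side chains are deprotonated (−1), and with His taken as neutral all other side chains carry no charge.
Positive (K, R): Arg5, Lys16, Lys19, Lys21, Lys22, Lys25 → +6.
Negative (D, E): Glu9, Glu15, Glu18 → −3.
The N-terminus (+1) and C-terminus (−1) cancel.
Net charge = (+6) + (−3) = +3.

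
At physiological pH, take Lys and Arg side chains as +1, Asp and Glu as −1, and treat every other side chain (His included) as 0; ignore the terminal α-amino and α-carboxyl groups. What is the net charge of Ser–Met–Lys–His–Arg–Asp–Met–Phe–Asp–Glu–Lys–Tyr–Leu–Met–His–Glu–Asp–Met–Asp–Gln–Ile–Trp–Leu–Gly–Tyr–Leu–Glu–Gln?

-4

Positive (K, R): Lys3, Arg5, Lys11 → +3.
Negative (D, E): Asp6, Asp9, Glu10, Glu16, Asp17, Asp19, Glu27 → −7.
Net charge = (+3) + (−7) = −4.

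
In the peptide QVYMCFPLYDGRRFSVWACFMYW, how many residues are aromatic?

F, W, and Y each carry an aromatic ring on the side chain.
Matching residues: Y3, F6, Y9, F14, W17, F20, Y22, W23.

8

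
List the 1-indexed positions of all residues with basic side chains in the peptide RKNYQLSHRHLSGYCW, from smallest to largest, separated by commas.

1, 2, 8, 9, 10

K, R, and H are the three residues with basic side chains (ε-amine, guanidinium, and imidazole respectively).
Matching residues: R1, K2, H8, R9, H10.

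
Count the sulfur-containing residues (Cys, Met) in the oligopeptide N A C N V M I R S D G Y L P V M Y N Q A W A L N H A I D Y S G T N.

Matching residues: C3, M6, M16.

3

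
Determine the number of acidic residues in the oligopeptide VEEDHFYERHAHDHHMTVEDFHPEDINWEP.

The acidic residues are Asp (D) and Glu (E), whose side chains end in a carboxylate group.
Matching residues: E2, E3, D4, E8, D13, E19, D20, E24, D25, E29.

10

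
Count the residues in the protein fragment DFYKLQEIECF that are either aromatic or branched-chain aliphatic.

5

Aromatic: F, W, Y. Branched-chain aliphatic: I, L, V.
Aromatic residues here: F2, Y3, F11 (3).
Branched-chain aliphatic residues here: L5, I8 (2).
The two groups share no amino acid, so total = 3 + 2 = 5.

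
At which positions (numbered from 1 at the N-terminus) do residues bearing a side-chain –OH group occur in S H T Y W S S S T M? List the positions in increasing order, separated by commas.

1, 3, 4, 6, 7, 8, 9

S, T, and Y are the three residues with a side-chain hydroxyl.
Matching residues: S1, T3, Y4, S6, S7, S8, T9.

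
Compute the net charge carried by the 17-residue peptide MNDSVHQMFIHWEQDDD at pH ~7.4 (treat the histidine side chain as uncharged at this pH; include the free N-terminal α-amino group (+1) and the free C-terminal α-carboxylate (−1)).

-5

Near pH 7.4, K and R contribute +1 each, D and E contribute −1 each, and every other side chain (His included, as stated) is uncharged.
Positive (K, R): none → +0.
Negative (D, E): D3, E13, D15, D16, D17 → −5.
The N-terminus (+1) and C-terminus (−1) cancel.
Net charge = (+0) + (−5) = −5.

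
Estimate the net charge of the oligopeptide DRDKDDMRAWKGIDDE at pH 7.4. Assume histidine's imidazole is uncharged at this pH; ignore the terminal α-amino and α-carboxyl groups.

-3

Near pH 7.4, K and R contribute +1 each, D and E contribute −1 each, and every other side chain (His included, as stated) is uncharged.
Positive (K, R): R2, K4, R8, K11 → +4.
Negative (D, E): D1, D3, D5, D6, D14, D15, E16 → −7.
Net charge = (+4) + (−7) = −3.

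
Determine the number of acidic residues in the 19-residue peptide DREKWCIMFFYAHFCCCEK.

3

The acidic residues are Asp (D) and Glu (E), whose side chains end in a carboxylate group.
Matching residues: D1, E3, E18.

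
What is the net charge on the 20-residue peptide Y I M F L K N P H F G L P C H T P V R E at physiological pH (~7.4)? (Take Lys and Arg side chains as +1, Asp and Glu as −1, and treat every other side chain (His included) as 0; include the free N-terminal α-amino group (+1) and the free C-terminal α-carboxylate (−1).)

+1

Positive (K, R): K6, R19 → +2.
Negative (D, E): E20 → −1.
The N-terminus (+1) and C-terminus (−1) cancel.
Net charge = (+2) + (−1) = +1.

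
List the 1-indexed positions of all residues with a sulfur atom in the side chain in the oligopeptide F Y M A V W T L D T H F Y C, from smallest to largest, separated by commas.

3, 14

Cysteine (C, thiol) and methionine (M, thioether) are the two sulfur-containing amino acids.
Matching residues: M3, C14.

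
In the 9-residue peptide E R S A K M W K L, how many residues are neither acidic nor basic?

Acidic: D, E. Basic: K, R, H. All other residues are neither.
Matching residues: S3, A4, M6, W7, L9.

5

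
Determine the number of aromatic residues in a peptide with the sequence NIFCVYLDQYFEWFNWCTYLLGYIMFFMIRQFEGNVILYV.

F, W, and Y each carry an aromatic ring on the side chain.
Matching residues: F3, Y6, Y10, F11, W13, F14, W16, Y19, Y23, F26, F27, F32, Y39.

13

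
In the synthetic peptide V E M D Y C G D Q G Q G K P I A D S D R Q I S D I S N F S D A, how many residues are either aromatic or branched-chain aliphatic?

Aromatic: F, W, Y. Branched-chain aliphatic: I, L, V.
Aromatic residues here: Y5, F28 (2).
Branched-chain aliphatic residues here: V1, I15, I22, I25 (4).
The two groups share no amino acid, so total = 2 + 4 = 6.

6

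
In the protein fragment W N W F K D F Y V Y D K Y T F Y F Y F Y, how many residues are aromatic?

13

Phenylalanine (F), tryptophan (W), and tyrosine (Y) have aromatic ring side chains.
Matching residues: W1, W3, F4, F7, Y8, Y10, Y13, F15, Y16, F17, Y18, F19, Y20.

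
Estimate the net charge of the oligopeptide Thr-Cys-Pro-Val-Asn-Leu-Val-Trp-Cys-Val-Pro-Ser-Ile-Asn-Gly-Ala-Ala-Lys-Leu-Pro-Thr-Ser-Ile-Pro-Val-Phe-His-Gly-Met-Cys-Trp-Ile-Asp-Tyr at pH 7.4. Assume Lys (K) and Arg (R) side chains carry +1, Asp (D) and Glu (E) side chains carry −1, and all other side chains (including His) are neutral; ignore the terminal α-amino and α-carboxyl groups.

0

Positive (K, R): Lys18 → +1.
Negative (D, E): Asp33 → −1.
Net charge = (+1) + (−1) = 0.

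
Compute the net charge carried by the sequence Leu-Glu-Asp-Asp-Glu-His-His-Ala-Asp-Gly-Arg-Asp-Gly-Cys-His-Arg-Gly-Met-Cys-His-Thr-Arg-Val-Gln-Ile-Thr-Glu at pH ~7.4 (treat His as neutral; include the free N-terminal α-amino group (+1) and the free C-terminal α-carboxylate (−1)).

-4

At pH ~7.4 the Lys and Arg side chains are protonated (+1), the Asp and Glu side chains are deprotonated (−1), and with His taken as neutral all other side chains carry no charge.
Positive (K, R): Arg11, Arg16, Arg22 → +3.
Negative (D, E): Glu2, Asp3, Asp4, Glu5, Asp9, Asp12, Glu27 → −7.
The N-terminus (+1) and C-terminus (−1) cancel.
Net charge = (+3) + (−7) = −4.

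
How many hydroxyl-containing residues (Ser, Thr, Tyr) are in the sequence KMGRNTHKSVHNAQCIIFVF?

2

Matching residues: T6, S9.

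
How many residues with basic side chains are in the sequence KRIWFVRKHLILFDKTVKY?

7

The basic amino acids are Lys (K), Arg (R), and His (H).
Matching residues: K1, R2, R7, K8, H9, K15, K18.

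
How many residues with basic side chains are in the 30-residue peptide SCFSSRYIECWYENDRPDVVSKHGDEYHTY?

Lysine (K), arginine (R), and histidine (H) have basic, nitrogen-containing side chains.
Matching residues: R6, R16, K22, H23, H28.

5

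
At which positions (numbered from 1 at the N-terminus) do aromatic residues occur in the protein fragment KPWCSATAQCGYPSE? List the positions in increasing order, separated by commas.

3, 12

Phenylalanine (F), tryptophan (W), and tyrosine (Y) have aromatic ring side chains.
Matching residues: W3, Y12.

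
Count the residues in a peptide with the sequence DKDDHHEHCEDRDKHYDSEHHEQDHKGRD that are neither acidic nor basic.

Acidic: D, E. Basic: K, R, H. All other residues are neither.
Matching residues: C9, Y16, S18, Q23, G27.

5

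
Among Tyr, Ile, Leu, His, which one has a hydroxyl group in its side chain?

The –OH-bearing residues are Ser, Thr (aliphatic alcohols), and Tyr (phenol).
Of the listed options, only Tyr belongs to this group.

Tyr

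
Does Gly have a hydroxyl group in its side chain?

No

Serine (S), threonine (T), and tyrosine (Y) each carry a hydroxyl group on the side chain.
Glycine is not in this group.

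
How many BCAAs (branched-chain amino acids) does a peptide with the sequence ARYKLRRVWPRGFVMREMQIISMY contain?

The BCAAs are Val, Leu, and Ile — aliphatic side chains with a branch point.
Matching residues: L5, V8, V14, I20, I21.

5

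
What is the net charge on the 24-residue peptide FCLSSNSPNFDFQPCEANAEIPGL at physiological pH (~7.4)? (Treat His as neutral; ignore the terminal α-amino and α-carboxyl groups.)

-3

Near pH 7.4, K and R contribute +1 each, D and E contribute −1 each, and every other side chain (His included, as stated) is uncharged.
Positive (K, R): none → +0.
Negative (D, E): D11, E16, E20 → −3.
Net charge = (+0) + (−3) = −3.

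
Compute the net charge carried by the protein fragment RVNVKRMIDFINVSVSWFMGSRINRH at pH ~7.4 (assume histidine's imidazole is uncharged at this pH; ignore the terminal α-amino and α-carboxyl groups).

Near pH 7.4, K and R contribute +1 each, D and E contribute −1 each, and every other side chain (His included, as stated) is uncharged.
Positive (K, R): R1, K5, R6, R22, R25 → +5.
Negative (D, E): D9 → −1.
Net charge = (+5) + (−1) = +4.

+4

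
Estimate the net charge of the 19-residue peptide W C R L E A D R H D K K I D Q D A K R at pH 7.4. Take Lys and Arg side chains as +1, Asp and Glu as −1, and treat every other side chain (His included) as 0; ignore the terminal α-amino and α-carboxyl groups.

+1

Positive (K, R): R3, R8, K11, K12, K18, R19 → +6.
Negative (D, E): E5, D7, D10, D14, D16 → −5.
Net charge = (+6) + (−5) = +1.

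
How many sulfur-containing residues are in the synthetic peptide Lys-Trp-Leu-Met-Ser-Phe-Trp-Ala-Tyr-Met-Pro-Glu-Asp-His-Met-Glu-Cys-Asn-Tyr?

4

The sulfur-bearing residues are cysteine (–SH) and methionine (–S–CH₃).
Matching residues: Met4, Met10, Met15, Cys17.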